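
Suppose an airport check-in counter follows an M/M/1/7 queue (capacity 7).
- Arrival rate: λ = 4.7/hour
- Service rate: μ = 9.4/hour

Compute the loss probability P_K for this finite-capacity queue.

ρ = λ/μ = 4.7/9.4 = 0.5000
P₀ = (1-ρ)/(1-ρ^(K+1)) = (1-0.5000)/(1-0.5000^8) = 0.5000/0.9961 = 0.5020
P_K = P₀×ρ^K = 0.5020 × 0.5000^7 = 0.5020 × 0.007812 = 0.003922
Blocking probability = 0.39%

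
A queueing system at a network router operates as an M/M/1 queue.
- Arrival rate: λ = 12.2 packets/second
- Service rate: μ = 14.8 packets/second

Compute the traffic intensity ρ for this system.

Server utilization: ρ = λ/μ
ρ = 12.2/14.8 = 0.8243
The server is busy 82.43% of the time.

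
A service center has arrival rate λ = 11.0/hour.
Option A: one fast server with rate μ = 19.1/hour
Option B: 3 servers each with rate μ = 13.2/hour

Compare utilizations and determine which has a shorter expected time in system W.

Option A: single server μ = 19.1 (M/M/1)
  ρ_A = 11.0/19.1 = 0.5759
  W_A = 1/(μ-λ) = 1/(19.1-11.0) = 1/8.10 = 0.1235

Option B: 3 servers μ = 13.2 (M/M/3)
  ρ_B = λ/(cμ) = 11.0/(3×13.2) = 0.2778
  Offered load a = λ/μ = cρ = 11.0/13.2 = 0.8333
  P₀ = [ Σₙ₌₀^2 aⁿ/n! + a^3/(3!(1-ρ)) ]⁻¹
  Σ = a^0/0! + a^1/1! + a^2/2! = 1.0000 + 0.83333 + 0.34722 = 2.1806
  a^3/(3!(1-ρ)) = 0.57870/(6 × 0.72222) = 0.1335
  P₀ = 1/(2.1806 + 0.1335) = 0.4321
  Lq = P₀·a^3·ρ / (3!(1-ρ)²) = 0.4321 × 0.5787 × 0.2778 / (6 × 0.5216) = 0.02220
  Wq_B = Lq/λ = 0.02220/11.0 = 0.002018
  W_B = Wq_B + 1/μ = 0.002018 + 0.07576 = 0.07778

Since W_B = 0.07778 < W_A = 0.1235, Option B (multiple servers) has the shorter time in system.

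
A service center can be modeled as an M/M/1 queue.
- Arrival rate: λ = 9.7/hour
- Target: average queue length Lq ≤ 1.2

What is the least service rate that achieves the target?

For M/M/1: Lq = λ²/(μ(μ-λ))
Need Lq ≤ 1.2, i.e. μ(μ-λ) ≥ λ²/1.2
μ² - 9.7μ - 94.09/1.2 ≥ 0  →  μ² - 9.7μ - 78.40833 ≥ 0
Quadratic formula (positive root): μ = [λ + √(λ² + 4×78.40833)]/2
Discriminant: 94.09 + 4×78.40833 = 407.7233, √407.7233 = 20.1922
μ ≥ (9.7 + 20.1922)/2 = 14.9461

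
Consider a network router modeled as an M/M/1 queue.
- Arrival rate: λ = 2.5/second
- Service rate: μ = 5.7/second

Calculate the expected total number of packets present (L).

ρ = λ/μ = 2.5/5.7 = 0.4386
For M/M/1: L = λ/(μ-λ)
L = 2.5/(5.7-2.5) = 2.5/3.20
L = 0.7812 packets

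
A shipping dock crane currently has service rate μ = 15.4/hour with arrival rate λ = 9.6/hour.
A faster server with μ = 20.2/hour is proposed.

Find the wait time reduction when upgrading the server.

System 1: ρ₁ = 9.6/15.4 = 0.6234, W₁ = 1/(15.4-9.6) = 0.1724
System 2: ρ₂ = 9.6/20.2 = 0.4752, W₂ = 1/(20.2-9.6) = 0.09434
Improvement: (W₁-W₂)/W₁ = (0.1724-0.09434)/0.1724 = 45.28%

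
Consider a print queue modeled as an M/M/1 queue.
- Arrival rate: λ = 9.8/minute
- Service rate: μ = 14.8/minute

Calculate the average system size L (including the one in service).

ρ = λ/μ = 9.8/14.8 = 0.6622
For M/M/1: L = λ/(μ-λ)
L = 9.8/(14.8-9.8) = 9.8/5.00
L = 1.9600 jobs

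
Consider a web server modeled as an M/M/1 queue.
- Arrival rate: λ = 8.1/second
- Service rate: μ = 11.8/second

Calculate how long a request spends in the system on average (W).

First, compute utilization: ρ = λ/μ = 8.1/11.8 = 0.6864
For M/M/1: W = 1/(μ-λ)
W = 1/(11.8-8.1) = 1/3.70
W = 0.2703 seconds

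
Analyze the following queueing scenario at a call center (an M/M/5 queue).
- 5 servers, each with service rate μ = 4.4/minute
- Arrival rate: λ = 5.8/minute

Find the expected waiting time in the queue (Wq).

Traffic intensity: ρ = λ/(cμ) = 5.8/(5×4.4) = 0.2636
Since ρ = 0.2636 < 1, system is stable.
Offered load a = λ/μ = cρ = 5.8/4.4 = 1.3182
P₀ = [ Σₙ₌₀^4 aⁿ/n! + a^5/(5!(1-ρ)) ]⁻¹
Σ = a^0/0! + a^1/1! + a^2/2! + a^3/3! + a^4/4! = 1.0000 + 1.3182 + 0.8688 + 0.3817 + 0.1258 = 3.6945
a^5/(5!(1-ρ)) = 3.9799/(120 × 0.7364) = 0.04504
P₀ = 1/(3.6945 + 0.04504) = 0.2674
Lq = P₀·a^5·ρ / (5!(1-ρ)²) = 0.2674 × 3.9799 × 0.2636 / (120 × 0.5422) = 0.004312
Wq = Lq/λ = 0.0043122/5.8 = 0.0007435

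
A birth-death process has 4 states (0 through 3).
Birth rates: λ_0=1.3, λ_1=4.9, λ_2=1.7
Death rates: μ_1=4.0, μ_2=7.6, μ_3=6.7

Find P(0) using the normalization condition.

Ratios P(n)/P(0) = (λ₀···λₙ₋₁)/(μ₁···μₙ):
P(1)/P(0) = (1.3)/(4.0) = 0.3250
P(2)/P(0) = (1.3×4.9)/(4.0×7.6) = 0.2095
P(3)/P(0) = (1.3×4.9×1.7)/(4.0×7.6×6.7) = 0.05317

Normalization: ∑ P(n) = 1
P(0) × (1.0000 + 0.3250 + 0.2095 + 0.05317) = 1
P(0) × 1.5877 = 1
P(0) = 1/1.5877 = 0.6298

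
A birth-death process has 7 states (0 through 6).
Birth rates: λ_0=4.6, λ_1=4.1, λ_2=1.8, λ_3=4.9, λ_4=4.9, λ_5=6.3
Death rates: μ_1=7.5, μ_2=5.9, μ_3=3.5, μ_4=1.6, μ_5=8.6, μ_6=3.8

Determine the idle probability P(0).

Ratios P(n)/P(0) = (λ₀···λₙ₋₁)/(μ₁···μₙ):
P(1)/P(0) = (4.6)/(7.5) = 0.6133
P(2)/P(0) = (4.6×4.1)/(7.5×5.9) = 0.4262
P(3)/P(0) = (4.6×4.1×1.8)/(7.5×5.9×3.5) = 0.2192
P(4)/P(0) = (4.6×4.1×1.8×4.9)/(7.5×5.9×3.5×1.6) = 0.6713
P(5)/P(0) = (4.6×4.1×1.8×4.9×4.9)/(7.5×5.9×3.5×1.6×8.6) = 0.3825
P(6)/P(0) = (4.6×4.1×1.8×4.9×4.9×6.3)/(7.5×5.9×3.5×1.6×8.6×3.8) = 0.6341

Normalization: ∑ P(n) = 1
P(0) × (1.0000 + 0.6133 + 0.4262 + 0.2192 + 0.6713 + 0.3825 + 0.6341) = 1
P(0) × 3.9466 = 1
P(0) = 1/3.9466 = 0.2534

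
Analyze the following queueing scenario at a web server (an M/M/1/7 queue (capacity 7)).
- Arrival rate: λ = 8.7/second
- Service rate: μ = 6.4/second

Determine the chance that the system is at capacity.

ρ = λ/μ = 8.7/6.4 = 1.35937
P₀ = (1-ρ)/(1-ρ^(K+1)) = (1-1.35937)/(1-1.35937^8) = -0.3594/-10.6601 = 0.03371
P_K = P₀×ρ^K = 0.03371 × 1.35937^7 = 0.03371 × 8.5776 = 0.2892
Blocking probability = 28.92%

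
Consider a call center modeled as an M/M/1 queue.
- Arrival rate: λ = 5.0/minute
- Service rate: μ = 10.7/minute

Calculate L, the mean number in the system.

ρ = λ/μ = 5.0/10.7 = 0.4673
For M/M/1: L = λ/(μ-λ)
L = 5.0/(10.7-5.0) = 5.0/5.70
L = 0.8772 calls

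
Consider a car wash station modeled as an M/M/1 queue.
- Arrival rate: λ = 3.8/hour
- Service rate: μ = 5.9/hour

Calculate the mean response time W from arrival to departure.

First, compute utilization: ρ = λ/μ = 3.8/5.9 = 0.6441
For M/M/1: W = 1/(μ-λ)
W = 1/(5.9-3.8) = 1/2.10
W = 0.4762 hours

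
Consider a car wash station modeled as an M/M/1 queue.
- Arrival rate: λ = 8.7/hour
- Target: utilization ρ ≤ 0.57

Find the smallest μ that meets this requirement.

ρ = λ/μ, so μ = λ/ρ
μ ≥ 8.7/0.57 = 15.2632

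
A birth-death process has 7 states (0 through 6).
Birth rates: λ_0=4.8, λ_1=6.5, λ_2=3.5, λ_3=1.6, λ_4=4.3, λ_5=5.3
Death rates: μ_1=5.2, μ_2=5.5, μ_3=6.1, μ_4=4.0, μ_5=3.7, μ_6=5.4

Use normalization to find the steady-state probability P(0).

Ratios P(n)/P(0) = (λ₀···λₙ₋₁)/(μ₁···μₙ):
P(1)/P(0) = (4.8)/(5.2) = 0.92308
P(2)/P(0) = (4.8×6.5)/(5.2×5.5) = 1.0909
P(3)/P(0) = (4.8×6.5×3.5)/(5.2×5.5×6.1) = 0.62593
P(4)/P(0) = (4.8×6.5×3.5×1.6)/(5.2×5.5×6.1×4.0) = 0.25037
P(5)/P(0) = (4.8×6.5×3.5×1.6×4.3)/(5.2×5.5×6.1×4.0×3.7) = 0.29097
P(6)/P(0) = (4.8×6.5×3.5×1.6×4.3×5.3)/(5.2×5.5×6.1×4.0×3.7×5.4) = 0.28559

Normalization: ∑ P(n) = 1
P(0) × (1.0000 + 0.92308 + 1.0909 + 0.62593 + 0.25037 + 0.29097 + 0.28559) = 1
P(0) × 4.4668 = 1
P(0) = 1/4.4668 = 0.2239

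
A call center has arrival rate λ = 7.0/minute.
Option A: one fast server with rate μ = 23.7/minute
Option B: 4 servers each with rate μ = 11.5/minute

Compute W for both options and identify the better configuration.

Option A: single server μ = 23.7 (M/M/1)
  ρ_A = 7.0/23.7 = 0.2954
  W_A = 1/(μ-λ) = 1/(23.7-7.0) = 1/16.70 = 0.05988

Option B: 4 servers μ = 11.5 (M/M/4)
  ρ_B = λ/(cμ) = 7.0/(4×11.5) = 0.1522
  Offered load a = λ/μ = cρ = 7.0/11.5 = 0.6087
  P₀ = [ Σₙ₌₀^3 aⁿ/n! + a^4/(4!(1-ρ)) ]⁻¹
  Σ = a^0/0! + a^1/1! + a^2/2! + a^3/3! = 1.0000 + 0.60870 + 0.18526 + 0.037588 = 1.8315
  a^4/(4!(1-ρ)) = 0.13728/(24 × 0.84783) = 0.006747
  P₀ = 1/(1.8315 + 0.006747) = 0.5440
  Lq = P₀·a^4·ρ / (4!(1-ρ)²) = 0.54399 × 0.13728 × 0.15217 / (24 × 0.71881) = 0.0006587
  Wq_B = Lq/λ = 0.0006587/7.0 = 0.00009410
  W_B = Wq_B + 1/μ = 0.00009410 + 0.08696 = 0.08705

Since W_A = 0.05988 < W_B = 0.08705, Option A (single fast server) has the shorter time in system.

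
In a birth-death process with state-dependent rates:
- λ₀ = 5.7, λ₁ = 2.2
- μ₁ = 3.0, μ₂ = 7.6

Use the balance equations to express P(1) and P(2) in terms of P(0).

Balance equations:
State 0: λ₀P₀ = μ₁P₁ → P₁ = (λ₀/μ₁)P₀ = (5.7/3.0)P₀ = 1.9000P₀
State 1: P₂ = (λ₀λ₁)/(μ₁μ₂)P₀ = (5.7×2.2)/(3.0×7.6)P₀ = 0.5500P₀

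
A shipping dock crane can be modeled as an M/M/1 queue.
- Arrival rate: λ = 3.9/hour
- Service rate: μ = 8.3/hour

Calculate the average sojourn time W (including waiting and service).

First, compute utilization: ρ = λ/μ = 3.9/8.3 = 0.4699
For M/M/1: W = 1/(μ-λ)
W = 1/(8.3-3.9) = 1/4.40
W = 0.2273 hours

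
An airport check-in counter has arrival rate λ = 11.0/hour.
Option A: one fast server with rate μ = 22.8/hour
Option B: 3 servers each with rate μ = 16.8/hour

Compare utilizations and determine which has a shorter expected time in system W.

Option A: single server μ = 22.8 (M/M/1)
  ρ_A = 11.0/22.8 = 0.4825
  W_A = 1/(μ-λ) = 1/(22.8-11.0) = 1/11.80 = 0.08475

Option B: 3 servers μ = 16.8 (M/M/3)
  ρ_B = λ/(cμ) = 11.0/(3×16.8) = 0.2183
  Offered load a = λ/μ = cρ = 11.0/16.8 = 0.6548
  P₀ = [ Σₙ₌₀^2 aⁿ/n! + a^3/(3!(1-ρ)) ]⁻¹
  Σ = a^0/0! + a^1/1! + a^2/2! = 1.0000 + 0.65476 + 0.21436 = 1.8691
  a^3/(3!(1-ρ)) = 0.2807/(6 × 0.7817) = 0.05985
  P₀ = 1/(1.8691 + 0.05985) = 0.5184
  Lq = P₀·a^3·ρ / (3!(1-ρ)²) = 0.51841 × 0.28071 × 0.21825 / (6 × 0.61113) = 0.008662
  Wq_B = Lq/λ = 0.0086617/11.0 = 0.0007874
  W_B = Wq_B + 1/μ = 0.0007874 + 0.05952 = 0.06031

Since W_B = 0.06031 < W_A = 0.08475, Option B (multiple servers) has the shorter time in system.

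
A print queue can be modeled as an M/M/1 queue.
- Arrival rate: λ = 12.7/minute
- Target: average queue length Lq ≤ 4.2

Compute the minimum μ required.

For M/M/1: Lq = λ²/(μ(μ-λ))
Need Lq ≤ 4.2, i.e. μ(μ-λ) ≥ λ²/4.2
μ² - 12.7μ - 161.29/4.2 ≥ 0  →  μ² - 12.7μ - 38.40238 ≥ 0
Quadratic formula (positive root): μ = [λ + √(λ² + 4×38.40238)]/2
Discriminant: 161.29 + 4×38.40238 = 314.8995, √314.8995 = 17.7454
μ ≥ (12.7 + 17.7454)/2 = 15.2227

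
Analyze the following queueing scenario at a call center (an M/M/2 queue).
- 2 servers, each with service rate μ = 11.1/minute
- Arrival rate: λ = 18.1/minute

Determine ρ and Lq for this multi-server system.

Traffic intensity: ρ = λ/(cμ) = 18.1/(2×11.1) = 0.8153
Since ρ = 0.8153 < 1, system is stable.
Offered load a = λ/μ = cρ = 18.1/11.1 = 1.6306
P₀ = [ Σₙ₌₀^1 aⁿ/n! + a^2/(2!(1-ρ)) ]⁻¹
Σ = a^0/0! + a^1/1! = 1.0000 + 1.6306 = 2.6306
a^2/(2!(1-ρ)) = 2.65896/(2 × 0.184685) = 7.1986
P₀ = 1/(2.6306 + 7.1986) = 0.1017
Lq = P₀·a^2·ρ / (2!(1-ρ)²) = 0.101737 × 2.65896 × 0.815315 / (2 × 0.0341084) = 3.2331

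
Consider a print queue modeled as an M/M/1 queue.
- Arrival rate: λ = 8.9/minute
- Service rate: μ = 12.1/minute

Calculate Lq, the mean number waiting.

ρ = λ/μ = 8.9/12.1 = 0.7355
For M/M/1: Lq = λ²/(μ(μ-λ))
Lq = 79.21/(12.1 × 3.20)
Lq = 2.0457 jobs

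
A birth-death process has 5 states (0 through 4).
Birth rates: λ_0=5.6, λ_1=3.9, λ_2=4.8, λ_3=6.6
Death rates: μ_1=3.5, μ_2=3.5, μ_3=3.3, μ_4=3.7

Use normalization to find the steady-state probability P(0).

Ratios P(n)/P(0) = (λ₀···λₙ₋₁)/(μ₁···μₙ):
P(1)/P(0) = (5.6)/(3.5) = 1.6000
P(2)/P(0) = (5.6×3.9)/(3.5×3.5) = 1.7829
P(3)/P(0) = (5.6×3.9×4.8)/(3.5×3.5×3.3) = 2.5932
P(4)/P(0) = (5.6×3.9×4.8×6.6)/(3.5×3.5×3.3×3.7) = 4.6258

Normalization: ∑ P(n) = 1
P(0) × (1.0000 + 1.6000 + 1.7829 + 2.5932 + 4.6258) = 1
P(0) × 11.6019 = 1
P(0) = 1/11.6019 = 0.08619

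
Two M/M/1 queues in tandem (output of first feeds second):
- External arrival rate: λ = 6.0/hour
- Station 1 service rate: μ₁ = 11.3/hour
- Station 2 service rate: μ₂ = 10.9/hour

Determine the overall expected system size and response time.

By Jackson's theorem, each station behaves as independent M/M/1.
Station 1: ρ₁ = 6.0/11.3 = 0.5310, L₁ = ρ₁/(1-ρ₁) = λ/(μ₁-λ) = 6.0/5.30 = 1.1321
Station 2: ρ₂ = 6.0/10.9 = 0.5505, L₂ = ρ₂/(1-ρ₂) = λ/(μ₂-λ) = 6.0/4.90 = 1.2245
Total: L = L₁ + L₂ = 1.1321 + 1.2245 = 2.3566
W = L/λ = 2.3566/6.0 = 0.3928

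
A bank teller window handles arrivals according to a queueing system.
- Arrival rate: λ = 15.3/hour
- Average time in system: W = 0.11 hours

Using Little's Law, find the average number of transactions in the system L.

Little's Law: L = λW
L = 15.3 × 0.11 = 1.6830 transactions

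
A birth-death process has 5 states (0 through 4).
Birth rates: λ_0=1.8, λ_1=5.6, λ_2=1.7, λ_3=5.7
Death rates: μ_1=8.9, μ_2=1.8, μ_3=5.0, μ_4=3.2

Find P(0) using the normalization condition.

Ratios P(n)/P(0) = (λ₀···λₙ₋₁)/(μ₁···μₙ):
P(1)/P(0) = (1.8)/(8.9) = 0.20225
P(2)/P(0) = (1.8×5.6)/(8.9×1.8) = 0.62921
P(3)/P(0) = (1.8×5.6×1.7)/(8.9×1.8×5.0) = 0.21393
P(4)/P(0) = (1.8×5.6×1.7×5.7)/(8.9×1.8×5.0×3.2) = 0.38107

Normalization: ∑ P(n) = 1
P(0) × (1.0000 + 0.20225 + 0.62921 + 0.21393 + 0.38107) = 1
P(0) × 2.4265 = 1
P(0) = 1/2.4265 = 0.4121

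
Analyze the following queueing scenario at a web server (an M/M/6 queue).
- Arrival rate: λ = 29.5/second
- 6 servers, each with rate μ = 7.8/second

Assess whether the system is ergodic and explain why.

Stability requires ρ = λ/(cμ) < 1
ρ = 29.5/(6 × 7.8) = 29.5/46.80 = 0.6303
Since 0.6303 < 1, the system is STABLE.
The servers are busy 63.03% of the time.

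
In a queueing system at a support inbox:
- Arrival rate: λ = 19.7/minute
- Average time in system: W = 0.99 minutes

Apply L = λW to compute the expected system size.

Little's Law: L = λW
L = 19.7 × 0.99 = 19.5030 emails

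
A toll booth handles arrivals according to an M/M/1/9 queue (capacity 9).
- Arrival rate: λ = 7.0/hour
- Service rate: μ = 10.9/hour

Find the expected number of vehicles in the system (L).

ρ = λ/μ = 7.0/10.9 = 0.6422
P₀ = (1-ρ)/(1-ρ^(K+1)) = (1-0.6422)/(1-0.6422^10) = 0.3578/0.9881 = 0.3621
P_K = P₀×ρ^K = 0.3621 × 0.6422^9 = 0.3621 × 0.01858 = 0.006728
L = ρ[1 - (K+1)ρ^K + Kρ^(K+1)] / [(1-ρ)(1-ρ^(K+1))]
L = 0.6422 × (1 - 10×0.01858 + 9×0.01193) / ((1 - 0.6422) × (1 - 0.01193)) = 1.6741 vehicles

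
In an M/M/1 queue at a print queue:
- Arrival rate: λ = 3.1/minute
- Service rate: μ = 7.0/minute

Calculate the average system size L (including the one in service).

ρ = λ/μ = 3.1/7.0 = 0.4429
For M/M/1: L = λ/(μ-λ)
L = 3.1/(7.0-3.1) = 3.1/3.90
L = 0.7949 jobs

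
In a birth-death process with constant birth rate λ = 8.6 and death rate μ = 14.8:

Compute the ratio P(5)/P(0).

For constant rates: P(n)/P(0) = (λ/μ)^n
P(5)/P(0) = (8.6/14.8)^5 = 0.58108^5 = 0.06625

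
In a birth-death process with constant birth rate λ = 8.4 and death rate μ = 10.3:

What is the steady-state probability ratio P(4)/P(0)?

For constant rates: P(n)/P(0) = (λ/μ)^n
P(4)/P(0) = (8.4/10.3)^4 = 0.815534^4 = 0.4424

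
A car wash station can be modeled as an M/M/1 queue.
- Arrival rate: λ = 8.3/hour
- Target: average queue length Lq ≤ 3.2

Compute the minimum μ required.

For M/M/1: Lq = λ²/(μ(μ-λ))
Need Lq ≤ 3.2, i.e. μ(μ-λ) ≥ λ²/3.2
μ² - 8.3μ - 68.89/3.2 ≥ 0  →  μ² - 8.3μ - 21.52813 ≥ 0
Quadratic formula (positive root): μ = [λ + √(λ² + 4×21.52813)]/2
Discriminant: 68.89 + 4×21.52813 = 155.0025, √155.0025 = 12.4500
μ ≥ (8.3 + 12.4500)/2 = 10.3750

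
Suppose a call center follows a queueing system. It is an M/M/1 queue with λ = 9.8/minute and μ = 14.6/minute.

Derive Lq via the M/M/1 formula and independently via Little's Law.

Method 1 (direct): Lq = λ²/(μ(μ-λ)) = 96.04/(14.6 × 4.80) = 1.3704

Method 2 (Little's Law):
W = 1/(μ-λ) = 1/4.80 = 0.20833
Wq = W - 1/μ = 0.20833 - 0.068493 = 0.13984
Lq = λWq = 9.8 × 0.13984 = 1.3704 ✔ (matches Method 1)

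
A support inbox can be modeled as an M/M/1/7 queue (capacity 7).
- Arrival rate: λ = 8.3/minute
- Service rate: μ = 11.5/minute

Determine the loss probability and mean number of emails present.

ρ = λ/μ = 8.3/11.5 = 0.72174
P₀ = (1-ρ)/(1-ρ^(K+1)) = (1-0.72174)/(1-0.72174^8) = 0.2783/0.9264 = 0.3004
P_K = P₀×ρ^K = 0.3004 × 0.72174^7 = 0.3004 × 0.1020 = 0.03064
Blocking probability P_7 = 0.03064 (3.06%)
L = ρ[1 - (K+1)ρ^K + Kρ^(K+1)] / [(1-ρ)(1-ρ^(K+1))]
L = 0.72174 × (1 - 8×0.102015 + 7×0.0736285) / ((1 - 0.72174) × (1 - 0.0736285)) = 1.9579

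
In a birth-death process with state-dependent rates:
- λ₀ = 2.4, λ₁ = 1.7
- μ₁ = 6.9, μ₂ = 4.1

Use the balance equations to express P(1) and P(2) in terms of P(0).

Balance equations:
State 0: λ₀P₀ = μ₁P₁ → P₁ = (λ₀/μ₁)P₀ = (2.4/6.9)P₀ = 0.3478P₀
State 1: P₂ = (λ₀λ₁)/(μ₁μ₂)P₀ = (2.4×1.7)/(6.9×4.1)P₀ = 0.1442P₀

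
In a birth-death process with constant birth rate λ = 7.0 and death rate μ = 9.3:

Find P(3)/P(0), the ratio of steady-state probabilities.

For constant rates: P(n)/P(0) = (λ/μ)^n
P(3)/P(0) = (7.0/9.3)^3 = 0.7527^3 = 0.4264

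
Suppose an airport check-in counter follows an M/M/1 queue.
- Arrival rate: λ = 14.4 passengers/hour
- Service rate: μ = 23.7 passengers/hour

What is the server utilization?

Server utilization: ρ = λ/μ
ρ = 14.4/23.7 = 0.6076
The server is busy 60.76% of the time.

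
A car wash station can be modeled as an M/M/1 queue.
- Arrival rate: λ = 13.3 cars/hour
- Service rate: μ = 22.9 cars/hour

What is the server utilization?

Server utilization: ρ = λ/μ
ρ = 13.3/22.9 = 0.5808
The server is busy 58.08% of the time.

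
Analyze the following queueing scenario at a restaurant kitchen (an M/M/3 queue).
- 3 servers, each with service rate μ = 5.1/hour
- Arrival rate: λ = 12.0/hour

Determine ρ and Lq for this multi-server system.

Traffic intensity: ρ = λ/(cμ) = 12.0/(3×5.1) = 0.7843
Since ρ = 0.7843 < 1, system is stable.
Offered load a = λ/μ = cρ = 12.0/5.1 = 2.3529
P₀ = [ Σₙ₌₀^2 aⁿ/n! + a^3/(3!(1-ρ)) ]⁻¹
Σ = a^0/0! + a^1/1! + a^2/2! = 1.0000 + 2.3529 + 2.7682 = 6.1211
a^3/(3!(1-ρ)) = 13.0267/(6 × 0.215686) = 10.0661
P₀ = 1/(6.1211 + 10.0661) = 0.06178
Lq = P₀·a^3·ρ / (3!(1-ρ)²) = 0.061777 × 13.0267 × 0.78431 / (6 × 0.046521) = 2.2613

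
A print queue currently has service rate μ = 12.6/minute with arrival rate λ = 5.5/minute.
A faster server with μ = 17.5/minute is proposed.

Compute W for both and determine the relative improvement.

System 1: ρ₁ = 5.5/12.6 = 0.4365, W₁ = 1/(12.6-5.5) = 0.140845
System 2: ρ₂ = 5.5/17.5 = 0.3143, W₂ = 1/(17.5-5.5) = 0.0833333
Improvement: (W₁-W₂)/W₁ = (0.140845-0.0833333)/0.140845 = 40.83%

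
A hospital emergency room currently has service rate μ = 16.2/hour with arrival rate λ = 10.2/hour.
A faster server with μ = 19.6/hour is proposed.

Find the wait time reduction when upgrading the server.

System 1: ρ₁ = 10.2/16.2 = 0.6296, W₁ = 1/(16.2-10.2) = 0.1667
System 2: ρ₂ = 10.2/19.6 = 0.5204, W₂ = 1/(19.6-10.2) = 0.1064
Improvement: (W₁-W₂)/W₁ = (0.1667-0.1064)/0.1667 = 36.17%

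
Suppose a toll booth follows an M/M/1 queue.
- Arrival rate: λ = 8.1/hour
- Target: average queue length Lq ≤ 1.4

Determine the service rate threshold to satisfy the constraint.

For M/M/1: Lq = λ²/(μ(μ-λ))
Need Lq ≤ 1.4, i.e. μ(μ-λ) ≥ λ²/1.4
μ² - 8.1μ - 65.61/1.4 ≥ 0  →  μ² - 8.1μ - 46.864286 ≥ 0
Quadratic formula (positive root): μ = [λ + √(λ² + 4×46.864286)]/2
Discriminant: 65.61 + 4×46.864286 = 253.0671, √253.0671 = 15.9081
μ ≥ (8.1 + 15.9081)/2 = 12.0040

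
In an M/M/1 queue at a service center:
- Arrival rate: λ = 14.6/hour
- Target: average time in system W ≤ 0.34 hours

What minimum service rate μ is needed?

For M/M/1: W = 1/(μ-λ)
Need W ≤ 0.34, so 1/(μ-λ) ≤ 0.34
μ - λ ≥ 1/0.34 = 2.9412
μ ≥ 14.6 + 2.9412 = 17.5412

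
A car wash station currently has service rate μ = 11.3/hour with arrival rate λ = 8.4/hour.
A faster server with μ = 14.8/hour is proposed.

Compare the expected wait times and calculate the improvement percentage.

System 1: ρ₁ = 8.4/11.3 = 0.7434, W₁ = 1/(11.3-8.4) = 0.34483
System 2: ρ₂ = 8.4/14.8 = 0.5676, W₂ = 1/(14.8-8.4) = 0.15625
Improvement: (W₁-W₂)/W₁ = (0.34483-0.15625)/0.34483 = 54.69%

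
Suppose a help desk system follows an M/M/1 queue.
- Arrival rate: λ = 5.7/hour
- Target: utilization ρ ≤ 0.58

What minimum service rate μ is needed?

ρ = λ/μ, so μ = λ/ρ
μ ≥ 5.7/0.58 = 9.8276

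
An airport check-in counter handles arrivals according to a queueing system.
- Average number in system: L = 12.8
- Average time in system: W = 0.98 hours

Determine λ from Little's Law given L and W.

Little's Law: L = λW, so λ = L/W
λ = 12.8/0.98 = 13.0612 passengers/hour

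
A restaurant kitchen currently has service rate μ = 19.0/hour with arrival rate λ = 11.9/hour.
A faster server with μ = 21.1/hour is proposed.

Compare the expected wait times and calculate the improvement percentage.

System 1: ρ₁ = 11.9/19.0 = 0.6263, W₁ = 1/(19.0-11.9) = 0.14085
System 2: ρ₂ = 11.9/21.1 = 0.5640, W₂ = 1/(21.1-11.9) = 0.10870
Improvement: (W₁-W₂)/W₁ = (0.14085-0.10870)/0.14085 = 22.83%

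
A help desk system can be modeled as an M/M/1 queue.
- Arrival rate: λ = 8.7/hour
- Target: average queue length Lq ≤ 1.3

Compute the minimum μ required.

For M/M/1: Lq = λ²/(μ(μ-λ))
Need Lq ≤ 1.3, i.e. μ(μ-λ) ≥ λ²/1.3
μ² - 8.7μ - 75.69/1.3 ≥ 0  →  μ² - 8.7μ - 58.22308 ≥ 0
Quadratic formula (positive root): μ = [λ + √(λ² + 4×58.22308)]/2
Discriminant: 75.69 + 4×58.22308 = 308.5823, √308.5823 = 17.5665
μ ≥ (8.7 + 17.5665)/2 = 13.1333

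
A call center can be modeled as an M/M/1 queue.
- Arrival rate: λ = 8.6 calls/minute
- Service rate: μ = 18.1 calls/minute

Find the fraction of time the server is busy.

Server utilization: ρ = λ/μ
ρ = 8.6/18.1 = 0.4751
The server is busy 47.51% of the time.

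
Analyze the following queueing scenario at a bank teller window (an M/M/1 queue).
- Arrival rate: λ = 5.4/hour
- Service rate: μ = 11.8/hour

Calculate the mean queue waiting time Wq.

First, compute utilization: ρ = λ/μ = 5.4/11.8 = 0.4576
For M/M/1: Wq = λ/(μ(μ-λ))
Wq = 5.4/(11.8 × (11.8-5.4))
Wq = 5.4/(11.8 × 6.40)
Wq = 0.07150 hours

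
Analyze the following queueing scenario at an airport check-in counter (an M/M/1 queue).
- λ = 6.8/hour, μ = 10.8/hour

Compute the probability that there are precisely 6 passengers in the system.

ρ = λ/μ = 6.8/10.8 = 0.62963
P(n) = (1-ρ)ρⁿ
P(6) = (1-0.62963) × 0.62963^6
P(6) = 0.3704 × 0.06230
P(6) = 0.02308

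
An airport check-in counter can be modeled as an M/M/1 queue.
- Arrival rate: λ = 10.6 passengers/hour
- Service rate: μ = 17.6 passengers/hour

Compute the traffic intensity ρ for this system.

Server utilization: ρ = λ/μ
ρ = 10.6/17.6 = 0.6023
The server is busy 60.23% of the time.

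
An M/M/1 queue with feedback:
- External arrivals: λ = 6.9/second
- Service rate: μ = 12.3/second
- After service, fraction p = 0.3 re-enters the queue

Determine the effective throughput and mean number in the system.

Effective arrival rate: λ_eff = λ/(1-p) = 6.9/(1-0.3) = 6.9/0.70 = 9.857143
ρ = λ_eff/μ = 9.857143/12.3 = 0.801394
L = ρ/(1-ρ) = 0.801394/(1-0.801394) = 4.0351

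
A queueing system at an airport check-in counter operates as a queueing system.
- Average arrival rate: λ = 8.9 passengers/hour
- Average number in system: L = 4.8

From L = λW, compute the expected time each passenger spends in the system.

Little's Law: L = λW, so W = L/λ
W = 4.8/8.9 = 0.5393 hours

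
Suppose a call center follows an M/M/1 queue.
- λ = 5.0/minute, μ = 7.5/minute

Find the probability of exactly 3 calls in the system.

ρ = λ/μ = 5.0/7.5 = 0.6667
P(n) = (1-ρ)ρⁿ
P(3) = (1-0.6667) × 0.6667^3
P(3) = 0.33330 × 0.29634
P(3) = 0.09877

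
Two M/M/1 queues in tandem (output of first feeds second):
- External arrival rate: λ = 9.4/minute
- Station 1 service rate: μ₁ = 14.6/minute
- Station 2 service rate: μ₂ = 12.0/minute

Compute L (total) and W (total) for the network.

By Jackson's theorem, each station behaves as independent M/M/1.
Station 1: ρ₁ = 9.4/14.6 = 0.6438, L₁ = ρ₁/(1-ρ₁) = λ/(μ₁-λ) = 9.4/5.20 = 1.8077
Station 2: ρ₂ = 9.4/12.0 = 0.7833, L₂ = ρ₂/(1-ρ₂) = λ/(μ₂-λ) = 9.4/2.60 = 3.6154
Total: L = L₁ + L₂ = 1.8077 + 3.6154 = 5.4231
W = L/λ = 5.4231/9.4 = 0.5769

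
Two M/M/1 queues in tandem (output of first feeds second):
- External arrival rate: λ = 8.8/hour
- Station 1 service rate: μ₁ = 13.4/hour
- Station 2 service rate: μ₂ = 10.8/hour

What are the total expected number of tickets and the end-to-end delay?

By Jackson's theorem, each station behaves as independent M/M/1.
Station 1: ρ₁ = 8.8/13.4 = 0.6567, L₁ = ρ₁/(1-ρ₁) = λ/(μ₁-λ) = 8.8/4.60 = 1.9130
Station 2: ρ₂ = 8.8/10.8 = 0.8148, L₂ = ρ₂/(1-ρ₂) = λ/(μ₂-λ) = 8.8/2.00 = 4.4000
Total: L = L₁ + L₂ = 1.9130 + 4.4000 = 6.3130
W = L/λ = 6.3130/8.8 = 0.7174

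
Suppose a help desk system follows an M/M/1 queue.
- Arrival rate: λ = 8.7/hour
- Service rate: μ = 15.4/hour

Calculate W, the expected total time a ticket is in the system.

First, compute utilization: ρ = λ/μ = 8.7/15.4 = 0.5649
For M/M/1: W = 1/(μ-λ)
W = 1/(15.4-8.7) = 1/6.70
W = 0.1493 hours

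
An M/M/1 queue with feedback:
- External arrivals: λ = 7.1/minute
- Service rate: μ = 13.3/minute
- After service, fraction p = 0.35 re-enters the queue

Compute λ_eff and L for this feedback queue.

Effective arrival rate: λ_eff = λ/(1-p) = 7.1/(1-0.35) = 7.1/0.65 = 10.92308
ρ = λ_eff/μ = 10.92308/13.3 = 0.821284
L = ρ/(1-ρ) = 0.821284/(1-0.821284) = 4.5955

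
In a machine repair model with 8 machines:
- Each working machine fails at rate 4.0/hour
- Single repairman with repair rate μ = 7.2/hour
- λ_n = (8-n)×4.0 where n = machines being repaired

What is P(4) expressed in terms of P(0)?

P(4)/P(0) = ∏_{i=0}^{4-1} λ_i/μ_{i+1}
= (8-0)×4.0/7.2 × (8-1)×4.0/7.2 × (8-2)×4.0/7.2 × (8-3)×4.0/7.2
= 160.0366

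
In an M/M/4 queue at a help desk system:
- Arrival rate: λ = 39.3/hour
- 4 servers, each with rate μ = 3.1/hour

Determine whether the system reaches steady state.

Stability requires ρ = λ/(cμ) < 1
ρ = 39.3/(4 × 3.1) = 39.3/12.40 = 3.1694
Since 3.1694 ≥ 1, the system is UNSTABLE.
Need c > λ/μ = 39.3/3.1 = 12.68.
Minimum servers needed: c = 13.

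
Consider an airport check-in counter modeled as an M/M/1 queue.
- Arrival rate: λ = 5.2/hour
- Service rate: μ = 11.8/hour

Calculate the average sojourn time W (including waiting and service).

First, compute utilization: ρ = λ/μ = 5.2/11.8 = 0.4407
For M/M/1: W = 1/(μ-λ)
W = 1/(11.8-5.2) = 1/6.60
W = 0.1515 hours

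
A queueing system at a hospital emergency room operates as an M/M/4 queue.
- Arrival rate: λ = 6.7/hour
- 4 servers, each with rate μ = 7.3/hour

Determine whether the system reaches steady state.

Stability requires ρ = λ/(cμ) < 1
ρ = 6.7/(4 × 7.3) = 6.7/29.20 = 0.2295
Since 0.2295 < 1, the system is STABLE.
The servers are busy 22.95% of the time.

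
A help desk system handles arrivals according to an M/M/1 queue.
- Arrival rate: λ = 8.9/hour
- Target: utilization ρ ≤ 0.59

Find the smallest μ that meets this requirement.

ρ = λ/μ, so μ = λ/ρ
μ ≥ 8.9/0.59 = 15.0847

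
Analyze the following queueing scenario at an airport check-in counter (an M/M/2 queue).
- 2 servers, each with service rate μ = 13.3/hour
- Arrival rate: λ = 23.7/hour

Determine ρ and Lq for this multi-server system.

Traffic intensity: ρ = λ/(cμ) = 23.7/(2×13.3) = 0.8910
Since ρ = 0.8910 < 1, system is stable.
Offered load a = λ/μ = cρ = 23.7/13.3 = 1.7820
P₀ = [ Σₙ₌₀^1 aⁿ/n! + a^2/(2!(1-ρ)) ]⁻¹
Σ = a^0/0! + a^1/1! = 1.0000 + 1.7820 = 2.7820
a^2/(2!(1-ρ)) = 3.175363/(2 × 0.1090226) = 14.5629
P₀ = 1/(2.7820 + 14.5629) = 0.05765
Lq = P₀·a^2·ρ / (2!(1-ρ)²) = 0.0576541 × 3.17536 × 0.890977 / (2 × 0.0118859) = 6.8616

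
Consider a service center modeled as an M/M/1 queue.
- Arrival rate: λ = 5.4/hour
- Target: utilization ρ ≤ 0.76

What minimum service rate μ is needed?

ρ = λ/μ, so μ = λ/ρ
μ ≥ 5.4/0.76 = 7.1053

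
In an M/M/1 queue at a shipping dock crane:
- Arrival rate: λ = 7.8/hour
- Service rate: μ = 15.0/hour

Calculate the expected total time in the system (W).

First, compute utilization: ρ = λ/μ = 7.8/15.0 = 0.5200
For M/M/1: W = 1/(μ-λ)
W = 1/(15.0-7.8) = 1/7.20
W = 0.1389 hours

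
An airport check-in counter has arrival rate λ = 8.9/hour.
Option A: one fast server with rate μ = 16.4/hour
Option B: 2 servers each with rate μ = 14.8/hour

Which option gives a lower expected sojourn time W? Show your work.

Option A: single server μ = 16.4 (M/M/1)
  ρ_A = 8.9/16.4 = 0.5427
  W_A = 1/(μ-λ) = 1/(16.4-8.9) = 1/7.50 = 0.1333

Option B: 2 servers μ = 14.8 (M/M/2)
  ρ_B = λ/(cμ) = 8.9/(2×14.8) = 0.3007
  Offered load a = λ/μ = cρ = 8.9/14.8 = 0.6014
  P₀ = [ Σₙ₌₀^1 aⁿ/n! + a^2/(2!(1-ρ)) ]⁻¹
  Σ = a^0/0! + a^1/1! = 1.0000 + 0.6014 = 1.6014
  a^2/(2!(1-ρ)) = 0.36162/(2 × 0.69932) = 0.2586
  P₀ = 1/(1.60135 + 0.258552) = 0.5377
  Lq = P₀·a^2·ρ / (2!(1-ρ)²) = 0.5377 × 0.3616 × 0.3007 / (2 × 0.4891) = 0.05977
  Wq_B = Lq/λ = 0.059769/8.9 = 0.0067156
  W_B = Wq_B + 1/μ = 0.0067156 + 0.067568 = 0.07428

Since W_B = 0.07428 < W_A = 0.1333, Option B (multiple servers) has the shorter time in system.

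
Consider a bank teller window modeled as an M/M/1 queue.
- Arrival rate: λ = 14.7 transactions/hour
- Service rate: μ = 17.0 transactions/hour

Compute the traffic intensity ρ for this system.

Server utilization: ρ = λ/μ
ρ = 14.7/17.0 = 0.8647
The server is busy 86.47% of the time.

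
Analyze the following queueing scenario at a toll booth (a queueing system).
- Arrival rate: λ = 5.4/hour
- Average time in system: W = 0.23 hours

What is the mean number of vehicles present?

Little's Law: L = λW
L = 5.4 × 0.23 = 1.2420 vehicles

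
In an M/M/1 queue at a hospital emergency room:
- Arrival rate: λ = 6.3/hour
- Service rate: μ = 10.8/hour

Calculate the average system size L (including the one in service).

ρ = λ/μ = 6.3/10.8 = 0.5833
For M/M/1: L = λ/(μ-λ)
L = 6.3/(10.8-6.3) = 6.3/4.50
L = 1.4000 patients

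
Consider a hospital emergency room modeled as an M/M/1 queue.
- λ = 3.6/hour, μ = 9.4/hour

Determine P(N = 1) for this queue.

ρ = λ/μ = 3.6/9.4 = 0.3830
P(n) = (1-ρ)ρⁿ
P(1) = (1-0.3830) × 0.3830^1
P(1) = 0.6170 × 0.3830
P(1) = 0.2363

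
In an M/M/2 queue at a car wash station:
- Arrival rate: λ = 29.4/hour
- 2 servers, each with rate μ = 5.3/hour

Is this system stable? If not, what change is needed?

Stability requires ρ = λ/(cμ) < 1
ρ = 29.4/(2 × 5.3) = 29.4/10.60 = 2.7736
Since 2.7736 ≥ 1, the system is UNSTABLE.
Need c > λ/μ = 29.4/5.3 = 5.55.
Minimum servers needed: c = 6.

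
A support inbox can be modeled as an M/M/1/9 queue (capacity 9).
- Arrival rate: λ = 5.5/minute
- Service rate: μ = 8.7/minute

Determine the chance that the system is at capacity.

ρ = λ/μ = 5.5/8.7 = 0.63218
P₀ = (1-ρ)/(1-ρ^(K+1)) = (1-0.63218)/(1-0.63218^10) = 0.3678/0.9898 = 0.3716
P_K = P₀×ρ^K = 0.37161 × 0.63218^9 = 0.37161 × 0.016127 = 0.005993
Blocking probability = 0.60%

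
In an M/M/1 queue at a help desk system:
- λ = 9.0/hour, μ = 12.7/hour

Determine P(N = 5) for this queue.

ρ = λ/μ = 9.0/12.7 = 0.70866
P(n) = (1-ρ)ρⁿ
P(5) = (1-0.70866) × 0.70866^5
P(5) = 0.29134 × 0.17873
P(5) = 0.05207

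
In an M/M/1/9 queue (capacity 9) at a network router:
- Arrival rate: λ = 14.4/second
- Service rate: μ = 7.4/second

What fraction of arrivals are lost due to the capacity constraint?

ρ = λ/μ = 14.4/7.4 = 1.9459
P₀ = (1-ρ)/(1-ρ^(K+1)) = (1-1.9459)/(1-1.9459^10) = -0.9459/-777.4042 = 0.001217
P_K = P₀×ρ^K = 0.0012167 × 1.9459^9 = 0.0012167 × 400.0227 = 0.4867
Blocking probability = 48.67%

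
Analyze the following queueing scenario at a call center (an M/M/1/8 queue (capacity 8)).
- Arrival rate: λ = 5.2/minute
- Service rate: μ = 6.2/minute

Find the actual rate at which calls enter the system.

ρ = λ/μ = 5.2/6.2 = 0.83871
P₀ = (1-ρ)/(1-ρ^(K+1)) = (1-0.83871)/(1-0.83871^9) = 0.1613/0.7946 = 0.2030
P_K = P₀×ρ^K = 0.20297 × 0.83871^8 = 0.20297 × 0.24485 = 0.04970
λ_eff = λ(1-P_K) = 5.2 × (1 - 0.04970) = 5.2 × 0.9503 = 4.9416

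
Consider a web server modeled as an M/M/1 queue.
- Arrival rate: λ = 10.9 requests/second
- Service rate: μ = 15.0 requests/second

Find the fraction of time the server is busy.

Server utilization: ρ = λ/μ
ρ = 10.9/15.0 = 0.7267
The server is busy 72.67% of the time.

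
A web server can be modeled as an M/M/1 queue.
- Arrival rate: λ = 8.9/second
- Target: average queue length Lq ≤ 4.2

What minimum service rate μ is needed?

For M/M/1: Lq = λ²/(μ(μ-λ))
Need Lq ≤ 4.2, i.e. μ(μ-λ) ≥ λ²/4.2
μ² - 8.9μ - 79.21/4.2 ≥ 0  →  μ² - 8.9μ - 18.85952 ≥ 0
Quadratic formula (positive root): μ = [λ + √(λ² + 4×18.85952)]/2
Discriminant: 79.21 + 4×18.85952 = 154.6481, √154.6481 = 12.4358
μ ≥ (8.9 + 12.4358)/2 = 10.6679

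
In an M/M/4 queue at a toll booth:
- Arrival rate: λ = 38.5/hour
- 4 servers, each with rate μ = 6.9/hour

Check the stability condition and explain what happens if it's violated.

Stability requires ρ = λ/(cμ) < 1
ρ = 38.5/(4 × 6.9) = 38.5/27.60 = 1.3949
Since 1.3949 ≥ 1, the system is UNSTABLE.
Need c > λ/μ = 38.5/6.9 = 5.58.
Minimum servers needed: c = 6.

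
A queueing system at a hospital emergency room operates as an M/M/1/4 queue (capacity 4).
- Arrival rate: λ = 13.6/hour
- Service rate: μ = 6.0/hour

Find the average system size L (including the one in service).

ρ = λ/μ = 13.6/6.0 = 2.2667
P₀ = (1-ρ)/(1-ρ^(K+1)) = (1-2.2667)/(1-2.2667^5) = -1.2667/-58.8371 = 0.02153
P_K = P₀×ρ^K = 0.021529 × 2.2667^4 = 0.021529 × 26.3983 = 0.5683
L = ρ[1 - (K+1)ρ^K + Kρ^(K+1)] / [(1-ρ)(1-ρ^(K+1))]
L = 2.2667 × (1 - 5×26.3983 + 4×59.8371) / ((1 - 2.2667) × (1 - 59.8371)) = 3.2955 patients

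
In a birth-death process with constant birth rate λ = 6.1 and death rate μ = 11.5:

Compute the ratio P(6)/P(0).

For constant rates: P(n)/P(0) = (λ/μ)^n
P(6)/P(0) = (6.1/11.5)^6 = 0.53043^6 = 0.02227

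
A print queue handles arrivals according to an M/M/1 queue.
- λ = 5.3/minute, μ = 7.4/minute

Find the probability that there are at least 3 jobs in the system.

ρ = λ/μ = 5.3/7.4 = 0.7162
P(N ≥ n) = ρⁿ
P(N ≥ 3) = 0.7162^3
P(N ≥ 3) = 0.3674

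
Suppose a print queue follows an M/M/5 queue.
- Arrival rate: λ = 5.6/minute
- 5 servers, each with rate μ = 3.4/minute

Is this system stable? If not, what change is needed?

Stability requires ρ = λ/(cμ) < 1
ρ = 5.6/(5 × 3.4) = 5.6/17.00 = 0.3294
Since 0.3294 < 1, the system is STABLE.
The servers are busy 32.94% of the time.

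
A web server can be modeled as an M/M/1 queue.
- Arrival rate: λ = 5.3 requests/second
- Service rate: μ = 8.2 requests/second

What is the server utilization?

Server utilization: ρ = λ/μ
ρ = 5.3/8.2 = 0.6463
The server is busy 64.63% of the time.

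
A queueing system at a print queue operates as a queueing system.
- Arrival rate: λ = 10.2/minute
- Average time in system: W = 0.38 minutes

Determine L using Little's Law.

Little's Law: L = λW
L = 10.2 × 0.38 = 3.8760 jobs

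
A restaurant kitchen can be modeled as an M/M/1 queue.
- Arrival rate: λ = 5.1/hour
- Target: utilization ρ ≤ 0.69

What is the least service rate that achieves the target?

ρ = λ/μ, so μ = λ/ρ
μ ≥ 5.1/0.69 = 7.3913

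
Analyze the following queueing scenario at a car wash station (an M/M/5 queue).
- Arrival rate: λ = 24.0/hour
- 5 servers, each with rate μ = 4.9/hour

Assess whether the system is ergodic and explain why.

Stability requires ρ = λ/(cμ) < 1
ρ = 24.0/(5 × 4.9) = 24.0/24.50 = 0.9796
Since 0.9796 < 1, the system is STABLE.
The servers are busy 97.96% of the time.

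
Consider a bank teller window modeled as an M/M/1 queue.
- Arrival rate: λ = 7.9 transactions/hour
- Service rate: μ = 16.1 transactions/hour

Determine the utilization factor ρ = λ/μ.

Server utilization: ρ = λ/μ
ρ = 7.9/16.1 = 0.4907
The server is busy 49.07% of the time.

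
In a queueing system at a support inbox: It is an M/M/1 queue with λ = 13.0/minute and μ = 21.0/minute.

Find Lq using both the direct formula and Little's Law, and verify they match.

Method 1 (direct): Lq = λ²/(μ(μ-λ)) = 169.00/(21.0 × 8.00) = 1.0060

Method 2 (Little's Law):
W = 1/(μ-λ) = 1/8.00 = 0.12500
Wq = W - 1/μ = 0.12500 - 0.047619 = 0.077381
Lq = λWq = 13.0 × 0.077381 = 1.0060 ✔ (matches Method 1)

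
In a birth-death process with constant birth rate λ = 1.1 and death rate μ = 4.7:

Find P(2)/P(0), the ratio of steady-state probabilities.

For constant rates: P(n)/P(0) = (λ/μ)^n
P(2)/P(0) = (1.1/4.7)^2 = 0.234043^2 = 0.05478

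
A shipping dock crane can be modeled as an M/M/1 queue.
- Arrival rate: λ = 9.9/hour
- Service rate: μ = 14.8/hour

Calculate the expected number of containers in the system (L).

ρ = λ/μ = 9.9/14.8 = 0.6689
For M/M/1: L = λ/(μ-λ)
L = 9.9/(14.8-9.9) = 9.9/4.90
L = 2.0204 containers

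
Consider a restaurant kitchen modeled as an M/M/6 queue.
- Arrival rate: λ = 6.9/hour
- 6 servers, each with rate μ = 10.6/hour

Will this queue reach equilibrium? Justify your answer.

Stability requires ρ = λ/(cμ) < 1
ρ = 6.9/(6 × 10.6) = 6.9/63.60 = 0.1085
Since 0.1085 < 1, the system is STABLE.
The servers are busy 10.85% of the time.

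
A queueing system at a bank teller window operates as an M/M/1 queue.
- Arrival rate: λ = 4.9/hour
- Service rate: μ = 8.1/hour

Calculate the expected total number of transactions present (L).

ρ = λ/μ = 4.9/8.1 = 0.6049
For M/M/1: L = λ/(μ-λ)
L = 4.9/(8.1-4.9) = 4.9/3.20
L = 1.5313 transactions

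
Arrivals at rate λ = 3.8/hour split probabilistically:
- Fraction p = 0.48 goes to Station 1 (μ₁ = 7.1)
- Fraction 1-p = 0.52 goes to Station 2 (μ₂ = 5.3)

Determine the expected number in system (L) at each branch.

Effective rates: λ₁ = 3.8×0.48 = 1.824, λ₂ = 3.8×0.52 = 1.976
Station 1: ρ₁ = 1.824/7.1 = 0.2569, L₁ = ρ₁/(1-ρ₁) = 0.2569/(1-0.2569) = 0.3457
Station 2: ρ₂ = 1.976/5.3 = 0.37283, L₂ = ρ₂/(1-ρ₂) = 0.37283/(1-0.37283) = 0.5945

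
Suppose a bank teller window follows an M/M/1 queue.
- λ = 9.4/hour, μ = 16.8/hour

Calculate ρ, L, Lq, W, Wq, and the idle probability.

Step 1: ρ = λ/μ = 9.4/16.8 = 0.5595
Step 2: L = λ/(μ-λ) = 9.4/7.40 = 1.2703
Step 3: Lq = λ²/(μ(μ-λ)) = 88.36/(16.8×7.40) = 0.7107
Step 4: W = 1/(μ-λ) = 1/7.40 = 0.13514
Step 5: Wq = λ/(μ(μ-λ)) = 9.4/(16.8×7.40) = 0.07561
Step 6: P(0) = 1-ρ = 0.4405
Verify: L = λW = 9.4×0.13514 = 1.2703 ✔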